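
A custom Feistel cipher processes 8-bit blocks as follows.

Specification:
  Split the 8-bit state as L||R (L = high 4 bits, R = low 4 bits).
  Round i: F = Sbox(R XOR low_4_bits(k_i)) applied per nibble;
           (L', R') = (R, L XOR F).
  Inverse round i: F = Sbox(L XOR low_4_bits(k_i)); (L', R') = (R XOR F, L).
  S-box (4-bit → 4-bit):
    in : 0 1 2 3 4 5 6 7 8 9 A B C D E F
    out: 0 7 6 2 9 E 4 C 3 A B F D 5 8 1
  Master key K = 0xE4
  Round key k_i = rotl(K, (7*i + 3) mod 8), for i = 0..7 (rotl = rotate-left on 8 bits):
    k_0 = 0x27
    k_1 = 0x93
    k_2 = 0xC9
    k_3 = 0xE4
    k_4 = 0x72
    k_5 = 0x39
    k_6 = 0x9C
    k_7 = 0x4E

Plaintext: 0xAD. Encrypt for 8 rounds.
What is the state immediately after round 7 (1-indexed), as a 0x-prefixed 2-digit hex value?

s_0 = plaintext = 0xAD
s_1 = Round(s_0, k_0) = 0xD1
s_2 = Round(s_1, k_1) = 0x1B
s_3 = Round(s_2, k_2) = 0xB7
s_4 = Round(s_3, k_3) = 0x79
s_5 = Round(s_4, k_4) = 0x98
s_6 = Round(s_5, k_5) = 0x8E
s_7 = Round(s_6, k_6) = 0xEE
s_8 = Round(s_7, k_7) = 0xEE

0xEE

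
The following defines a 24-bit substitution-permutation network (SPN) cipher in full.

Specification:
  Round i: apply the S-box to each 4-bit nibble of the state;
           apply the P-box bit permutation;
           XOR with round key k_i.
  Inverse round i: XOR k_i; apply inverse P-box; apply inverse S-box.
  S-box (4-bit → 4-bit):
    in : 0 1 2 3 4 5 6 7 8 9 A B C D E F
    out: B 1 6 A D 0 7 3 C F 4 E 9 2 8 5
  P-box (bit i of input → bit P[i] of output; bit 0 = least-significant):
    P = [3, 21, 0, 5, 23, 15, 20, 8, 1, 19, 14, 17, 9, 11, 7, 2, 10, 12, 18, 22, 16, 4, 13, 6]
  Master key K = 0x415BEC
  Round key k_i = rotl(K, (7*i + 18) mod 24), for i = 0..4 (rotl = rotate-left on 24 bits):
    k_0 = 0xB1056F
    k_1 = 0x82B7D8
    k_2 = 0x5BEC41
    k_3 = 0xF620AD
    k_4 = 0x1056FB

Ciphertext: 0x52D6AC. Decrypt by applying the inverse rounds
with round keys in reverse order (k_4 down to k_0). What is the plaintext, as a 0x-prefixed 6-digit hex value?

s_0 = ciphertext = 0x52D6AC
s_1 = InvRound(s_0, k_4) = 0x3EECDA
s_2 = InvRound(s_1, k_3) = 0x3C3678
s_3 = InvRound(s_2, k_2) = 0x7B78D9
s_4 = InvRound(s_3, k_1) = 0x1C7292
s_5 = InvRound(s_4, k_0) = 0x9642C9

0x9642C9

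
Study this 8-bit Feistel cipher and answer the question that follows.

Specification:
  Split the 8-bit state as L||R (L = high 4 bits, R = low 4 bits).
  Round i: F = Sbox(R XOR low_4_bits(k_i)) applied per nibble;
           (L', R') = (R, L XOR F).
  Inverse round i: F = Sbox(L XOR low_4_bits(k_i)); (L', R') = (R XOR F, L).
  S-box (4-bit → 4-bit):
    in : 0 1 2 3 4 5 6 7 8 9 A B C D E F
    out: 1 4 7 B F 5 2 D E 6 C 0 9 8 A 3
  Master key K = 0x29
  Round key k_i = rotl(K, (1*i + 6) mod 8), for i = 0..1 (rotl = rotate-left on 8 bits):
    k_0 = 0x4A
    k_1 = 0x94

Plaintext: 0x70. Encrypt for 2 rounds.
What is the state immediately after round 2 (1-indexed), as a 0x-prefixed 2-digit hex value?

s_0 = plaintext = 0x70
s_1 = Round(s_0, k_0) = 0x0B
s_2 = Round(s_1, k_1) = 0xB3

0xB3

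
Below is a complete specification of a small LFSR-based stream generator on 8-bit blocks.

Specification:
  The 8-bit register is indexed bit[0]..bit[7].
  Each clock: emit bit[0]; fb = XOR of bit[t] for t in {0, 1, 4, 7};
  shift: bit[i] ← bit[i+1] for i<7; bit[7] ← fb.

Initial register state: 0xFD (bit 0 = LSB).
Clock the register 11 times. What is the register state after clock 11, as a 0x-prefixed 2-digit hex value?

reg_0 = 0xFD
clock 1: out=1, reg = 0xFE
clock 2: out=0, reg = 0xFF
clock 3: out=1, reg = 0x7F
clock 4: out=1, reg = 0xBF
clock 5: out=1, reg = 0x5F
clock 6: out=1, reg = 0xAF
clock 7: out=1, reg = 0xD7
clock 8: out=1, reg = 0x6B
clock 9: out=1, reg = 0x35
clock 10: out=1, reg = 0x1A
clock 11: out=0, reg = 0x0D

0x0D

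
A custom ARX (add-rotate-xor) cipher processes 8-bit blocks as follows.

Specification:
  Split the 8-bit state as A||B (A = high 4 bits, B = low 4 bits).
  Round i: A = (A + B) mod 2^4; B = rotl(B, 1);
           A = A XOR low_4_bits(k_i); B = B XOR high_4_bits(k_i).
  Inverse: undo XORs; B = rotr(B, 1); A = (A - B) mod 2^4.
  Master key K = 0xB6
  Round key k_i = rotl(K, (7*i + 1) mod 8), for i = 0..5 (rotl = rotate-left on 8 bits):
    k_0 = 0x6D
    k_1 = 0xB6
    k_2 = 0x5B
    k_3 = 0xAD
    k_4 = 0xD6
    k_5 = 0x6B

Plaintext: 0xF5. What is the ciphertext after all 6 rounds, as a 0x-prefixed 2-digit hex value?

0x3F

s_0 = plaintext = 0xF5
s_1 = Round(s_0, k_0) = 0x9C
s_2 = Round(s_1, k_1) = 0x32
s_3 = Round(s_2, k_2) = 0xE1
s_4 = Round(s_3, k_3) = 0x28
s_5 = Round(s_4, k_4) = 0xCC
s_6 = Round(s_5, k_5) = 0x3F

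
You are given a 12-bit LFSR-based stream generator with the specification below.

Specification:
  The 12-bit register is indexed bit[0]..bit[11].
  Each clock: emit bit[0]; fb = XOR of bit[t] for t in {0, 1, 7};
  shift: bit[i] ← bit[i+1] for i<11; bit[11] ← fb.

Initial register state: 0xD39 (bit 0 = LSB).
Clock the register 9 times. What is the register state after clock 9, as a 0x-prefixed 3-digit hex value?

0x2FE

reg_0 = 0xD39
clock 1: out=1, reg = 0xE9C
clock 2: out=0, reg = 0xF4E
clock 3: out=0, reg = 0xFA7
clock 4: out=1, reg = 0xFD3
clock 5: out=1, reg = 0xFE9
clock 6: out=1, reg = 0x7F4
clock 7: out=0, reg = 0xBFA
clock 8: out=0, reg = 0x5FD
clock 9: out=1, reg = 0x2FE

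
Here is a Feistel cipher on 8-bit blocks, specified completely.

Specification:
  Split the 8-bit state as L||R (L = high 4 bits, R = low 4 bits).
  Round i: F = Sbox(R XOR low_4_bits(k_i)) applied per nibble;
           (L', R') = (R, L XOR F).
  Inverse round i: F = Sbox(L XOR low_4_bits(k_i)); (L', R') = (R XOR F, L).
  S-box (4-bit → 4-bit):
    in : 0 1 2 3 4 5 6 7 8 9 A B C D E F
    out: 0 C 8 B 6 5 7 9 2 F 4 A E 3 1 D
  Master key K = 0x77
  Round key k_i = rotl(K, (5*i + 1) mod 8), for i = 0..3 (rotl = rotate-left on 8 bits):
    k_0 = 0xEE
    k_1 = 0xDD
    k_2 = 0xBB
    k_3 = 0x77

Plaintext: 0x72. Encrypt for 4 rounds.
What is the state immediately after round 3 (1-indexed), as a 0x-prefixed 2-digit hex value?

0x44

s_0 = plaintext = 0x72
s_1 = Round(s_0, k_0) = 0x29
s_2 = Round(s_1, k_1) = 0x94
s_3 = Round(s_2, k_2) = 0x44
s_4 = Round(s_3, k_3) = 0x4F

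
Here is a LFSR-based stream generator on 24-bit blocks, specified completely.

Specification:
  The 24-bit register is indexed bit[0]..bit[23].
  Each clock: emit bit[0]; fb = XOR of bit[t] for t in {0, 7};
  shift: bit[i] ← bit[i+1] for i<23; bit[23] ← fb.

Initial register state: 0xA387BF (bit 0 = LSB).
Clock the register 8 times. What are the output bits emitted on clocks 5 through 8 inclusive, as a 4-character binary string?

1101

reg_0 = 0xA387BF
clock 1: out=1, reg = 0x51C3DF
clock 2: out=1, reg = 0x28E1EF
clock 3: out=1, reg = 0x1470F7
clock 4: out=1, reg = 0x0A387B
clock 5: out=1, reg = 0x851C3D
clock 6: out=1, reg = 0xC28E1E
clock 7: out=0, reg = 0x61470F
clock 8: out=1, reg = 0xB0A387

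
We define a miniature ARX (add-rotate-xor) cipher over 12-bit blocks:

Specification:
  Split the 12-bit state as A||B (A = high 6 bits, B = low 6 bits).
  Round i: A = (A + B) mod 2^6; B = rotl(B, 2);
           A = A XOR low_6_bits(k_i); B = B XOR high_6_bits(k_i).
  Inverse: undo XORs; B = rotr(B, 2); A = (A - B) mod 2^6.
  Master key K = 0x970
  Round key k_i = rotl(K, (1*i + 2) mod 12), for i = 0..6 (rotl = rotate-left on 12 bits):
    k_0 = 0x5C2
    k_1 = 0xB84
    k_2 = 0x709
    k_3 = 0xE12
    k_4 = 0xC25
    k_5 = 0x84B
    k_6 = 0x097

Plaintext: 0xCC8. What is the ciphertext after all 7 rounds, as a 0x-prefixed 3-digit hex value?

s_0 = plaintext = 0xCC8
s_1 = Round(s_0, k_0) = 0xE77
s_2 = Round(s_1, k_1) = 0xD31
s_3 = Round(s_2, k_2) = 0xB1B
s_4 = Round(s_3, k_3) = 0x555
s_5 = Round(s_4, k_4) = 0x3E5
s_6 = Round(s_5, k_5) = 0xFF7
s_7 = Round(s_6, k_6) = 0x85D

0x85D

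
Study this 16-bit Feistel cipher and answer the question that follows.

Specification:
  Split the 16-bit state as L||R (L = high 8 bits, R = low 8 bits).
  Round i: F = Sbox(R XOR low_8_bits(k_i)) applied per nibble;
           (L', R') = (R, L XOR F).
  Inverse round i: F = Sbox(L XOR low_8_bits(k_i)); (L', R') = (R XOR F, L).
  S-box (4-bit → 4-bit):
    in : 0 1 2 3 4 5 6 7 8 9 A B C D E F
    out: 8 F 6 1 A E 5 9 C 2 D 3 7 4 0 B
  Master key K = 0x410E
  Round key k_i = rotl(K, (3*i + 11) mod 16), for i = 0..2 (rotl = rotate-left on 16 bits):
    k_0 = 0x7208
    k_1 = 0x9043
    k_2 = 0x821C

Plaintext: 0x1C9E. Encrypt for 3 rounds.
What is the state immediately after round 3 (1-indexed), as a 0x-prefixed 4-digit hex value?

0x03C2

s_0 = plaintext = 0x1C9E
s_1 = Round(s_0, k_0) = 0x9E39
s_2 = Round(s_1, k_1) = 0x3903
s_3 = Round(s_2, k_2) = 0x03C2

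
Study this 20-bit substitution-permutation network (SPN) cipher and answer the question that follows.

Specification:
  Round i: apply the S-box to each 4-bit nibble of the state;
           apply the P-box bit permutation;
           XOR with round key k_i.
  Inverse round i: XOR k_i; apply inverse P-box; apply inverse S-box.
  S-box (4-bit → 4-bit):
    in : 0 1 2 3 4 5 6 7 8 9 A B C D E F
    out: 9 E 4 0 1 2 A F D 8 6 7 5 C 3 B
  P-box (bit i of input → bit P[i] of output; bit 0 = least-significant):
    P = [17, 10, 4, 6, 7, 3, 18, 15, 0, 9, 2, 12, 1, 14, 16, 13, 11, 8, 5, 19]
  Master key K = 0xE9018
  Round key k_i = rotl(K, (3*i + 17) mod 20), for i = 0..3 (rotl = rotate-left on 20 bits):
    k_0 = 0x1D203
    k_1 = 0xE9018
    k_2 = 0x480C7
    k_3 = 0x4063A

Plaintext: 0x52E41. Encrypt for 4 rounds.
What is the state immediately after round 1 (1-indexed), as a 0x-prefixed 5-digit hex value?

0x0D5D2

s_0 = plaintext = 0x52E41
s_1 = Round(s_0, k_0) = 0x0D5D2
s_2 = Round(s_1, k_1) = 0x33A08
s_3 = Round(s_2, k_2) = 0x60213
s_4 = Round(s_3, k_3) = 0x8A734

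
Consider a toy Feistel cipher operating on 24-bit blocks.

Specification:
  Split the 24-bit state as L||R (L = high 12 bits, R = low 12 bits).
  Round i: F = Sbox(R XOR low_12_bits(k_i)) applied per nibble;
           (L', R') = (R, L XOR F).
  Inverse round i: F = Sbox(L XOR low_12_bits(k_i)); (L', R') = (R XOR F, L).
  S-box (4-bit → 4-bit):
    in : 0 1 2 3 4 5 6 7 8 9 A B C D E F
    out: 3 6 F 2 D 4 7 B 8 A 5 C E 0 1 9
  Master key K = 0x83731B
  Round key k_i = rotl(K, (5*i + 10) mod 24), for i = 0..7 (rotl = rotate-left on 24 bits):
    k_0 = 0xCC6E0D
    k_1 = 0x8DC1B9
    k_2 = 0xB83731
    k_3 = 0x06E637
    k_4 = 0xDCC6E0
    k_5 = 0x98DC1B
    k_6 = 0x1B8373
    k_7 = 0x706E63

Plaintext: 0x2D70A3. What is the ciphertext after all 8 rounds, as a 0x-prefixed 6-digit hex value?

0xF72911

s_0 = plaintext = 0x2D70A3
s_1 = Round(s_0, k_0) = 0x0A3386
s_2 = Round(s_1, k_1) = 0x386F8A
s_3 = Round(s_2, k_2) = 0xF8AB4A
s_4 = Round(s_3, k_3) = 0xB4AF3A
s_5 = Round(s_4, k_4) = 0xF3A14F
s_6 = Round(s_5, k_5) = 0x14FF77
s_7 = Round(s_6, k_6) = 0xF77F72
s_8 = Round(s_7, k_7) = 0xF72911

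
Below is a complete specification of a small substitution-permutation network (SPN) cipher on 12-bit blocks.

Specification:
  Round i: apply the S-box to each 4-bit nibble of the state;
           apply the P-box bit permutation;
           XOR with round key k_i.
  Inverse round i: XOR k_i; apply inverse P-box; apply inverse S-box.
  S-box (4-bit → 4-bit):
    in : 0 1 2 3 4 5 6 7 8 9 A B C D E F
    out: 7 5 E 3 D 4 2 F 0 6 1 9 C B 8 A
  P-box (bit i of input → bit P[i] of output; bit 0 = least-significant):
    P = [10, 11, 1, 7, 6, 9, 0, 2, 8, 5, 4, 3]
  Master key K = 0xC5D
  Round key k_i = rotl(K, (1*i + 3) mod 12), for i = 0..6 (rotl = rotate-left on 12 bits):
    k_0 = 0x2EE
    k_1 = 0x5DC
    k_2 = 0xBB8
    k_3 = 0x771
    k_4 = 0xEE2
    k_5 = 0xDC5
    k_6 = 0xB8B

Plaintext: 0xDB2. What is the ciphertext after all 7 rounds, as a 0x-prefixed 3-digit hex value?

0x937

s_0 = plaintext = 0xDB2
s_1 = Round(s_0, k_0) = 0xB00
s_2 = Round(s_1, k_1) = 0xA97
s_3 = Round(s_2, k_2) = 0x43B
s_4 = Round(s_3, k_3) = 0x0A9
s_5 = Round(s_4, k_4) = 0x790
s_6 = Round(s_5, k_5) = 0x2FE
s_7 = Round(s_6, k_6) = 0x937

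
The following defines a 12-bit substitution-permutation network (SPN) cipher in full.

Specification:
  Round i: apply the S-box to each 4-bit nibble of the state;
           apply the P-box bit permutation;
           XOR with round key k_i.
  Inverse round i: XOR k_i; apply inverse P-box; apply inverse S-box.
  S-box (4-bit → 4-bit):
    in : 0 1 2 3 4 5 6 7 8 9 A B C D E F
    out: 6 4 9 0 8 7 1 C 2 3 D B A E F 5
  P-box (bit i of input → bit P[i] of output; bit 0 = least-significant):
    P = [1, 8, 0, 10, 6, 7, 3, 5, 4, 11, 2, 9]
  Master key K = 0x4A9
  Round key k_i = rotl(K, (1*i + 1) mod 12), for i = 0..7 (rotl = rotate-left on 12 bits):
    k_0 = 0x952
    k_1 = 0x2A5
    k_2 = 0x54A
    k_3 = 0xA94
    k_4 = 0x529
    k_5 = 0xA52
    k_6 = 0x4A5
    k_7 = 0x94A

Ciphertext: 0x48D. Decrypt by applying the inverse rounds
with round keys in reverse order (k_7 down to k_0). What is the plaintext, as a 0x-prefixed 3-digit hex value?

s_0 = ciphertext = 0x48D
s_1 = InvRound(s_0, k_7) = 0x09E
s_2 = InvRound(s_1, k_6) = 0x67A
s_3 = InvRound(s_2, k_5) = 0x874
s_4 = InvRound(s_3, k_4) = 0x5FD
s_5 = InvRound(s_4, k_3) = 0xCAD
s_6 = InvRound(s_5, k_2) = 0x0B5
s_7 = InvRound(s_6, k_1) = 0x233
s_8 = InvRound(s_7, k_0) = 0xC20

0xC20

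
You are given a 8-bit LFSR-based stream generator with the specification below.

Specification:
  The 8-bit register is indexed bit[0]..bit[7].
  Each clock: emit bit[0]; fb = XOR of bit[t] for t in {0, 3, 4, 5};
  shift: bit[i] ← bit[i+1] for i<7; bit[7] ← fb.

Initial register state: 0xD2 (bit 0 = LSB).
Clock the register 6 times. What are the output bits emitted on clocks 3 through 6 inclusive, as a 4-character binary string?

reg_0 = 0xD2
clock 1: out=0, reg = 0xE9
clock 2: out=1, reg = 0xF4
clock 3: out=0, reg = 0x7A
clock 4: out=0, reg = 0xBD
clock 5: out=1, reg = 0x5E
clock 6: out=0, reg = 0x2F

0010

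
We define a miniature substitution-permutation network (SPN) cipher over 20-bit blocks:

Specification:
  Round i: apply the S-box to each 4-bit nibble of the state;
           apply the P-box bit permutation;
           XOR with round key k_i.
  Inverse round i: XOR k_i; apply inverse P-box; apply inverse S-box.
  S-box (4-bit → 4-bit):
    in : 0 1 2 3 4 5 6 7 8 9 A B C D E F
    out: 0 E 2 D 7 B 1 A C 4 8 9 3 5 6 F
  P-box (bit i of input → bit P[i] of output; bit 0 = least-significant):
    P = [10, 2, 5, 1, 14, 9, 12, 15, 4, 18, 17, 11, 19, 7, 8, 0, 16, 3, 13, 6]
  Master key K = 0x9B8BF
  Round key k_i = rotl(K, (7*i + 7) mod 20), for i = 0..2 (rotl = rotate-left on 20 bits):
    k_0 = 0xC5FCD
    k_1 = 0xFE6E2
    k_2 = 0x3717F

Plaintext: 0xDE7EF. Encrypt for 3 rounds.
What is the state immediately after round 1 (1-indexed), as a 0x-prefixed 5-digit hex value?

0x9606B

s_0 = plaintext = 0xDE7EF
s_1 = Round(s_0, k_0) = 0x9606B
s_2 = Round(s_1, k_1) = 0x782E0
s_3 = Round(s_2, k_2) = 0x76236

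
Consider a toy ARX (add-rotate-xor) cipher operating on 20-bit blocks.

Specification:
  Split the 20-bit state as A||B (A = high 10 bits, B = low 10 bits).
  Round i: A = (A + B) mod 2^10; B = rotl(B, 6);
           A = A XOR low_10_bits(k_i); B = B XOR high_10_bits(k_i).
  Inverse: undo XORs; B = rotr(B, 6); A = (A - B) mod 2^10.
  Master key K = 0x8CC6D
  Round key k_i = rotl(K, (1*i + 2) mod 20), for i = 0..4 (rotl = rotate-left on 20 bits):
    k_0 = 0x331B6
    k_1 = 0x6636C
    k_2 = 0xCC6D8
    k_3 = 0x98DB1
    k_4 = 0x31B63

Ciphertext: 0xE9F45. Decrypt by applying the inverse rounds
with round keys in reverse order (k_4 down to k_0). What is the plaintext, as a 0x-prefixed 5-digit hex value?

s_0 = ciphertext = 0xE9F45
s_1 = InvRound(s_0, k_4) = 0x2183E
s_2 = InvRound(s_1, k_3) = 0xD79D9
s_3 = InvRound(s_2, k_2) = 0xBEE8B
s_4 = InvRound(s_3, k_1) = 0x16D3C
s_5 = InvRound(s_4, k_0) = 0xB9B07

0xB9B07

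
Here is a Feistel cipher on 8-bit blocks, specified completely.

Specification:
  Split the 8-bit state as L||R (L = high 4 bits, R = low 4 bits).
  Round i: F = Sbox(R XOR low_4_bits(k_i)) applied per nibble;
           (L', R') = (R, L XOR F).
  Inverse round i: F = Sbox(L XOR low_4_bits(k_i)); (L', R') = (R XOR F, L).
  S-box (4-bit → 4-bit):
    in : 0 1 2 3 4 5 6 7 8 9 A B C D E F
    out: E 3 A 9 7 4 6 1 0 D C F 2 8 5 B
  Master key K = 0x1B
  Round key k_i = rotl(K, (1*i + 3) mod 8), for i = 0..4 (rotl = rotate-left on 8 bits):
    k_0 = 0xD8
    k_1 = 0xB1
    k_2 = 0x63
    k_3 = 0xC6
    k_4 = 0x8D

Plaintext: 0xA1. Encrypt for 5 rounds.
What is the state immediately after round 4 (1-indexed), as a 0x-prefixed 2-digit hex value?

0x01

s_0 = plaintext = 0xA1
s_1 = Round(s_0, k_0) = 0x17
s_2 = Round(s_1, k_1) = 0x77
s_3 = Round(s_2, k_2) = 0x70
s_4 = Round(s_3, k_3) = 0x01
s_5 = Round(s_4, k_4) = 0x12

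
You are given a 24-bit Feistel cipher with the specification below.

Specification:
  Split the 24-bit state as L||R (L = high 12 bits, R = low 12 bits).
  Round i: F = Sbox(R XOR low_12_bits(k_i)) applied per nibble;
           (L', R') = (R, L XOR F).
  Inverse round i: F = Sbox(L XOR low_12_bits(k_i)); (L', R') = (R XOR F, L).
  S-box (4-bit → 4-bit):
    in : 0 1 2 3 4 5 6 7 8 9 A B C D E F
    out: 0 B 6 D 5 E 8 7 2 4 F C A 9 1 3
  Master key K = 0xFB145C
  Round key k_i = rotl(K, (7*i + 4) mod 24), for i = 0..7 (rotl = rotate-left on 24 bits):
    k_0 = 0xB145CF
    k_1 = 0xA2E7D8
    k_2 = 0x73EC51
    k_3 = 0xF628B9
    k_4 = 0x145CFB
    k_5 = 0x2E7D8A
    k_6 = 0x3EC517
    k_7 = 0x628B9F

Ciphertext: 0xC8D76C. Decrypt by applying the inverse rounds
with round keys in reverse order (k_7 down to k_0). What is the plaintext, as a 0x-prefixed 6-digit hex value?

s_0 = ciphertext = 0xC8D76C
s_1 = InvRound(s_0, k_7) = 0x0DAC8D
s_2 = InvRound(s_1, k_6) = 0x2240DA
s_3 = InvRound(s_2, k_5) = 0x32B224
s_4 = InvRound(s_3, k_4) = 0x1B432B
s_5 = InvRound(s_4, k_3) = 0x7221B4
s_6 = InvRound(s_5, k_2) = 0xDC9722
s_7 = InvRound(s_6, k_1) = 0x899DC9
s_8 = InvRound(s_7, k_0) = 0x421899

0x421899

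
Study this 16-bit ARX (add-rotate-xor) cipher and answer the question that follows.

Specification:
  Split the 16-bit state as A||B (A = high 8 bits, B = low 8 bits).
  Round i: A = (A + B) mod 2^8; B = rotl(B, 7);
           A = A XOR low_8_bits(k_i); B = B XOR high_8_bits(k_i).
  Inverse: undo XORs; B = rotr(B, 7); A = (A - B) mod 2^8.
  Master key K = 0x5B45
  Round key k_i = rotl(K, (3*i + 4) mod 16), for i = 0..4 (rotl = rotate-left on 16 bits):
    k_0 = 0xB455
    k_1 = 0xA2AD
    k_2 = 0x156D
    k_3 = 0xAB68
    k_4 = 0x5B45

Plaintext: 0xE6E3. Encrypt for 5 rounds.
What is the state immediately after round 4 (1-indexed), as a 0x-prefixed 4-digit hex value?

0x5E21

s_0 = plaintext = 0xE6E3
s_1 = Round(s_0, k_0) = 0x9C45
s_2 = Round(s_1, k_1) = 0x4C00
s_3 = Round(s_2, k_2) = 0x2115
s_4 = Round(s_3, k_3) = 0x5E21
s_5 = Round(s_4, k_4) = 0x3ACB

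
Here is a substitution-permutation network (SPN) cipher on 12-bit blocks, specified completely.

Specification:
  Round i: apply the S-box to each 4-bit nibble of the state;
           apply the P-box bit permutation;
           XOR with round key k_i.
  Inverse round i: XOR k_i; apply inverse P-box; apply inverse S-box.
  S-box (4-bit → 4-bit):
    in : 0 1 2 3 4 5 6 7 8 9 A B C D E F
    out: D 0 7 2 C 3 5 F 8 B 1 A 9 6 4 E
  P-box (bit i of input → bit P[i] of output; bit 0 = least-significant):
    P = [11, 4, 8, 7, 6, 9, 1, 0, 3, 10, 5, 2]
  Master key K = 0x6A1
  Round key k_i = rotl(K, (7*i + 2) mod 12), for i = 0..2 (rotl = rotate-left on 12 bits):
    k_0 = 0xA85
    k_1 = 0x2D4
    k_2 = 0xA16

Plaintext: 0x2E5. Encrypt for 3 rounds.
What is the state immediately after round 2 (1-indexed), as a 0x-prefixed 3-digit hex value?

0x16D

s_0 = plaintext = 0x2E5
s_1 = Round(s_0, k_0) = 0x6BF
s_2 = Round(s_1, k_1) = 0x16D
s_3 = Round(s_2, k_2) = 0xB44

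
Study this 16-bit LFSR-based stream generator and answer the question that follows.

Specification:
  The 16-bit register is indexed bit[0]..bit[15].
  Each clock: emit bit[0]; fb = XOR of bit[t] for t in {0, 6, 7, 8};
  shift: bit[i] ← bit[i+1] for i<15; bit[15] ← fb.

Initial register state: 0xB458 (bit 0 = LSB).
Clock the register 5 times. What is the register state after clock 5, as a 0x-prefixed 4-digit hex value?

reg_0 = 0xB458
clock 1: out=0, reg = 0xDA2C
clock 2: out=0, reg = 0x6D16
clock 3: out=0, reg = 0xB68B
clock 4: out=1, reg = 0x5B45
clock 5: out=1, reg = 0xADA2

0xADA2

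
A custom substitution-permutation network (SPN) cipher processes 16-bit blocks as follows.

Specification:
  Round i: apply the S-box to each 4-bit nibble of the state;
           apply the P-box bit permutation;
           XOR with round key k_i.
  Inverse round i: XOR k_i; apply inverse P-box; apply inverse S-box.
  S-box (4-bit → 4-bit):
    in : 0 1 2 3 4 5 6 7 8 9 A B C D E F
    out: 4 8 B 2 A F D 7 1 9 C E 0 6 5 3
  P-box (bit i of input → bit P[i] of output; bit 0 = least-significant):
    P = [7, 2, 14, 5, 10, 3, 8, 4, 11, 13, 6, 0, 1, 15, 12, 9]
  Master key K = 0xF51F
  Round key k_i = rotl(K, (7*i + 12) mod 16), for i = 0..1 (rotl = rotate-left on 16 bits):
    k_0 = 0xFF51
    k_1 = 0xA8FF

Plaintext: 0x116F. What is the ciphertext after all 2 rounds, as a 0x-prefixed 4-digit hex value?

0x20D9

s_0 = plaintext = 0x116F
s_1 = Round(s_0, k_0) = 0xF8C4
s_2 = Round(s_1, k_1) = 0x20D9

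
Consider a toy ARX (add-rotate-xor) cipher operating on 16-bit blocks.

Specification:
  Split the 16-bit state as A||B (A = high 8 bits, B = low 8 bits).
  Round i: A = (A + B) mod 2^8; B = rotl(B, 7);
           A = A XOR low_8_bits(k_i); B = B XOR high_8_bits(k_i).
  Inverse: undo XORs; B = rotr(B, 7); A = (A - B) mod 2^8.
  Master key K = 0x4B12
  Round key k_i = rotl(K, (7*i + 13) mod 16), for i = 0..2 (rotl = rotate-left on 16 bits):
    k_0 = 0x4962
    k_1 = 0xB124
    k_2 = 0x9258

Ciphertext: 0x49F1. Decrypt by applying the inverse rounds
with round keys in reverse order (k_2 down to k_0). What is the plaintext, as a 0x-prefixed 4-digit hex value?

s_0 = ciphertext = 0x49F1
s_1 = InvRound(s_0, k_2) = 0x4BC6
s_2 = InvRound(s_1, k_1) = 0x81EE
s_3 = InvRound(s_2, k_0) = 0x944F

0x944F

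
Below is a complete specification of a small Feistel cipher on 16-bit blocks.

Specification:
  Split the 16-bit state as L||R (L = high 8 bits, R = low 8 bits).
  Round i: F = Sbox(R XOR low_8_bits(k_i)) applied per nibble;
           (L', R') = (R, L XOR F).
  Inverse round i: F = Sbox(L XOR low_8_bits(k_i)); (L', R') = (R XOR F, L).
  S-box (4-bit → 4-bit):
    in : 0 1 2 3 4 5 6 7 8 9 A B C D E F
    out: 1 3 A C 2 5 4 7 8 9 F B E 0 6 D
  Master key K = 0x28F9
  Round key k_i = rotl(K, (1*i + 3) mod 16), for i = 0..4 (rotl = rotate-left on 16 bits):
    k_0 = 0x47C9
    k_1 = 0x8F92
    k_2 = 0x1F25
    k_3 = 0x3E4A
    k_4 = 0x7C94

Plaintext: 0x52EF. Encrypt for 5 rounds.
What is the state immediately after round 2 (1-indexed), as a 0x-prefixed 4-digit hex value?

0xF6AD

s_0 = plaintext = 0x52EF
s_1 = Round(s_0, k_0) = 0xEFF6
s_2 = Round(s_1, k_1) = 0xF6AD
s_3 = Round(s_2, k_2) = 0xAD7E
s_4 = Round(s_3, k_3) = 0x7E6F
s_5 = Round(s_4, k_4) = 0x6FA5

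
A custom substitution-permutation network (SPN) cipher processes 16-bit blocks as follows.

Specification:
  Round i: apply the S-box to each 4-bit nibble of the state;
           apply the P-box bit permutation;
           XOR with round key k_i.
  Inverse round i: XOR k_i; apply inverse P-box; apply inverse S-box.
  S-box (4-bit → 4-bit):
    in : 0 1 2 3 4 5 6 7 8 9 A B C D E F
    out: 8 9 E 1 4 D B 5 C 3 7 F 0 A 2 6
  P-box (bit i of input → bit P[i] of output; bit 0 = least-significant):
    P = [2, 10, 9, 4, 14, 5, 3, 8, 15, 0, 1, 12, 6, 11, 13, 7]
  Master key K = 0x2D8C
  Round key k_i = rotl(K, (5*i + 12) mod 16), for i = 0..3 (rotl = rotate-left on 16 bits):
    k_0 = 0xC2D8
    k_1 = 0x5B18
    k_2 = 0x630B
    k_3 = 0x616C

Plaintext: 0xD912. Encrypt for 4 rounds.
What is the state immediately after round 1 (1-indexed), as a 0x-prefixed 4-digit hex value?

0x0D49

s_0 = plaintext = 0xD912
s_1 = Round(s_0, k_0) = 0x0D49
s_2 = Round(s_1, k_1) = 0x4F95
s_3 = Round(s_2, k_2) = 0x013C
s_4 = Round(s_3, k_3) = 0xB1EC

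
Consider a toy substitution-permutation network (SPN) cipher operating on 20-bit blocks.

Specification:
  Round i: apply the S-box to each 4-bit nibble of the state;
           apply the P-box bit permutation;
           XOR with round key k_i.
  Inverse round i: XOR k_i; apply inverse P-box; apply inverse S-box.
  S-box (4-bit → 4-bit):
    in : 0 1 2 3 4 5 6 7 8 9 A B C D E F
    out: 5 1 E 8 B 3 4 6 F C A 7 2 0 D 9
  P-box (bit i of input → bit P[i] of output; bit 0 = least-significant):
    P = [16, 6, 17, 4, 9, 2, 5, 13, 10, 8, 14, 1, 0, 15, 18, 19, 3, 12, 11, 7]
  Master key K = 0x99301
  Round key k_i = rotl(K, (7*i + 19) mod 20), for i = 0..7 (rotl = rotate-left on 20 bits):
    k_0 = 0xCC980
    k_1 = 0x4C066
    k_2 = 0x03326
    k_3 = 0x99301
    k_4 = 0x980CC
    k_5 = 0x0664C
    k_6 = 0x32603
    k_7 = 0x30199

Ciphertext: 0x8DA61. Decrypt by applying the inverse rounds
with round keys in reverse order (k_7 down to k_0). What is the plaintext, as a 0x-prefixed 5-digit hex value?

0x48DD0

s_0 = ciphertext = 0x8DA61
s_1 = InvRound(s_0, k_7) = 0x8A708
s_2 = InvRound(s_1, k_6) = 0x14AD0
s_3 = InvRound(s_2, k_5) = 0xED1AF
s_4 = InvRound(s_3, k_4) = 0xC026B
s_5 = InvRound(s_4, k_3) = 0x57A65
s_6 = InvRound(s_5, k_2) = 0x602D5
s_7 = InvRound(s_6, k_1) = 0x35909
s_8 = InvRound(s_7, k_0) = 0x48DD0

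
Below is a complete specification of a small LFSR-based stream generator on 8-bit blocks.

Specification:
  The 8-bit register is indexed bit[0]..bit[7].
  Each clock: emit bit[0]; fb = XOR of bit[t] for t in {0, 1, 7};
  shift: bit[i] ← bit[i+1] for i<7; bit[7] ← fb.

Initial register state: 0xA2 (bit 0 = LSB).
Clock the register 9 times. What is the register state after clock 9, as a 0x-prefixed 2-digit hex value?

0x57

reg_0 = 0xA2
clock 1: out=0, reg = 0x51
clock 2: out=1, reg = 0xA8
clock 3: out=0, reg = 0xD4
clock 4: out=0, reg = 0xEA
clock 5: out=0, reg = 0x75
clock 6: out=1, reg = 0xBA
clock 7: out=0, reg = 0x5D
clock 8: out=1, reg = 0xAE
clock 9: out=0, reg = 0x57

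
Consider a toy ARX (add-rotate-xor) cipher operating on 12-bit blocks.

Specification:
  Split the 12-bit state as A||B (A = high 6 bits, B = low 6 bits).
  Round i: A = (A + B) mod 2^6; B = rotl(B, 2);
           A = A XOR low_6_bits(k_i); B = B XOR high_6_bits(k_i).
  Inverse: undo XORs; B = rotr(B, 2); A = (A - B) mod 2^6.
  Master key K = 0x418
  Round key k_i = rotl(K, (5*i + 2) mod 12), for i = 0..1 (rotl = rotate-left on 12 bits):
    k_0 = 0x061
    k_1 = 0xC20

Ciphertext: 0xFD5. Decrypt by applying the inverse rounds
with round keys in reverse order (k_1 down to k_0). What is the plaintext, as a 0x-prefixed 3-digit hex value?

s_0 = ciphertext = 0xFD5
s_1 = InvRound(s_0, k_1) = 0x199
s_2 = InvRound(s_1, k_0) = 0x846

0x846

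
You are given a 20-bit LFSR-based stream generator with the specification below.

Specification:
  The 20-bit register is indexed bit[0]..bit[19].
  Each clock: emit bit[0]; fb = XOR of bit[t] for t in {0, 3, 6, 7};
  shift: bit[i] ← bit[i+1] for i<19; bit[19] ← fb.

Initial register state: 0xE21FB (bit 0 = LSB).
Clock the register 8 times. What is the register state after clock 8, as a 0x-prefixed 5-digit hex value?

reg_0 = 0xE21FB
clock 1: out=1, reg = 0x710FD
clock 2: out=1, reg = 0x3887E
clock 3: out=0, reg = 0x1C43F
clock 4: out=1, reg = 0x0E21F
clock 5: out=1, reg = 0x0710F
clock 6: out=1, reg = 0x03887
clock 7: out=1, reg = 0x01C43
clock 8: out=1, reg = 0x00E21

0x00E21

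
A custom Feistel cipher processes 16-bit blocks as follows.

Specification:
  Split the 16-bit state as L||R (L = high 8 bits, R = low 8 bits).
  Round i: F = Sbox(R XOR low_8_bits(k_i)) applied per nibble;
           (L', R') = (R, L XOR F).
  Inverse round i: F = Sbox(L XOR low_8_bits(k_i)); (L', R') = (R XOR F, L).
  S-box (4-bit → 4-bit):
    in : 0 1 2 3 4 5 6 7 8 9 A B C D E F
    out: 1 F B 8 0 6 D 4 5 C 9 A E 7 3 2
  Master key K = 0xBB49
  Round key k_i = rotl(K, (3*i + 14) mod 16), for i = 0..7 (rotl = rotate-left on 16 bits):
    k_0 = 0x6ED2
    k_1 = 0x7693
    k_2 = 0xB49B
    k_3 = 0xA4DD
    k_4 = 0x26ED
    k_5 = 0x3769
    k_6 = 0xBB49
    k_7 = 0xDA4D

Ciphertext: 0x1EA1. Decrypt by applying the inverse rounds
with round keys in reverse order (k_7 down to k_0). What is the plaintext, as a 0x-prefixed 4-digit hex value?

0x3014

s_0 = ciphertext = 0x1EA1
s_1 = InvRound(s_0, k_7) = 0xC91E
s_2 = InvRound(s_1, k_6) = 0x4FC9
s_3 = InvRound(s_2, k_5) = 0x744F
s_4 = InvRound(s_3, k_4) = 0x8374
s_5 = InvRound(s_4, k_3) = 0x1783
s_6 = InvRound(s_5, k_2) = 0xDD17
s_7 = InvRound(s_6, k_1) = 0x14DD
s_8 = InvRound(s_7, k_0) = 0x3014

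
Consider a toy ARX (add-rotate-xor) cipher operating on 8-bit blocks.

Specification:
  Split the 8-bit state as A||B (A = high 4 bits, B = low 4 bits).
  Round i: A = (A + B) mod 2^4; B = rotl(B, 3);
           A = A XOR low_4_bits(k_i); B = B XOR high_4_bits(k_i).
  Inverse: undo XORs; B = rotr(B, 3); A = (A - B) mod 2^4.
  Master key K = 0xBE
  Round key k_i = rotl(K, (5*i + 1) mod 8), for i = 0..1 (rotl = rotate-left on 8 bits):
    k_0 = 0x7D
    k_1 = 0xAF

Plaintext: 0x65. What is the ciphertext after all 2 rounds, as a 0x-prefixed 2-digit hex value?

0xC4

s_0 = plaintext = 0x65
s_1 = Round(s_0, k_0) = 0x6D
s_2 = Round(s_1, k_1) = 0xC4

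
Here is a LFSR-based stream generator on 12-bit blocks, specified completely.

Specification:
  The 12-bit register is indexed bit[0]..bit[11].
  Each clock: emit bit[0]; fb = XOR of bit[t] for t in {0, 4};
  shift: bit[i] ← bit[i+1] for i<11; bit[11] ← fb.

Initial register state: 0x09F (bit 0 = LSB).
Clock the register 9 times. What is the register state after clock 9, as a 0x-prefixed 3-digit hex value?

reg_0 = 0x09F
clock 1: out=1, reg = 0x04F
clock 2: out=1, reg = 0x827
clock 3: out=1, reg = 0xC13
clock 4: out=1, reg = 0x609
clock 5: out=1, reg = 0xB04
clock 6: out=0, reg = 0x582
clock 7: out=0, reg = 0x2C1
clock 8: out=1, reg = 0x960
clock 9: out=0, reg = 0x4B0

0x4B0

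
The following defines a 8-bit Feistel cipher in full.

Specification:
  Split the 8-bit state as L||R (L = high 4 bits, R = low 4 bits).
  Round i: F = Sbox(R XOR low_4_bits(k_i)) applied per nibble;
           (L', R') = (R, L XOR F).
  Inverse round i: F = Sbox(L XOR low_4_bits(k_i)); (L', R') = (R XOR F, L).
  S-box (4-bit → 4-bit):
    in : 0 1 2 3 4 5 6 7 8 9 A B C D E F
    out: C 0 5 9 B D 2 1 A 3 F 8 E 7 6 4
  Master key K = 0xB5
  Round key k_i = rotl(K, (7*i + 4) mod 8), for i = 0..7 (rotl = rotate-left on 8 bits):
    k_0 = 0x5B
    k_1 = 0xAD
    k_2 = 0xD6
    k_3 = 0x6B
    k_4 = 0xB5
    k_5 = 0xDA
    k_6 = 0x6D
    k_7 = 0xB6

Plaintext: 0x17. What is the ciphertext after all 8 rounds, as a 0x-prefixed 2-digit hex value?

0x2C

s_0 = plaintext = 0x17
s_1 = Round(s_0, k_0) = 0x7F
s_2 = Round(s_1, k_1) = 0xF2
s_3 = Round(s_2, k_2) = 0x24
s_4 = Round(s_3, k_3) = 0x46
s_5 = Round(s_4, k_4) = 0x6D
s_6 = Round(s_5, k_5) = 0xD7
s_7 = Round(s_6, k_6) = 0x72
s_8 = Round(s_7, k_7) = 0x2C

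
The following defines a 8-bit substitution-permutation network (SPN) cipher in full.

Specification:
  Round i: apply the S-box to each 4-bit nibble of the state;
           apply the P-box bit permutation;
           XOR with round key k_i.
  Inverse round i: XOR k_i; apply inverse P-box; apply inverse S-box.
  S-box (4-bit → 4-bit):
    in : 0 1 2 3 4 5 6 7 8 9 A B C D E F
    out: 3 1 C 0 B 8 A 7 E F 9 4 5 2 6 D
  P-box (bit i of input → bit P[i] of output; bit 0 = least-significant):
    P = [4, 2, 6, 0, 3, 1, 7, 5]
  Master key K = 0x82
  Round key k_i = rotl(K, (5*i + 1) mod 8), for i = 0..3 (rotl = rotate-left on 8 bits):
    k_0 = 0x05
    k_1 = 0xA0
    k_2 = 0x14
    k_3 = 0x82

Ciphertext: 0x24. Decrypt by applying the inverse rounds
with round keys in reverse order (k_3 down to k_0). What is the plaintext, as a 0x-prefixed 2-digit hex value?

0x0E

s_0 = ciphertext = 0x24
s_1 = InvRound(s_0, k_3) = 0x8D
s_2 = InvRound(s_1, k_2) = 0xCA
s_3 = InvRound(s_2, k_1) = 0x4B
s_4 = InvRound(s_3, k_0) = 0x0E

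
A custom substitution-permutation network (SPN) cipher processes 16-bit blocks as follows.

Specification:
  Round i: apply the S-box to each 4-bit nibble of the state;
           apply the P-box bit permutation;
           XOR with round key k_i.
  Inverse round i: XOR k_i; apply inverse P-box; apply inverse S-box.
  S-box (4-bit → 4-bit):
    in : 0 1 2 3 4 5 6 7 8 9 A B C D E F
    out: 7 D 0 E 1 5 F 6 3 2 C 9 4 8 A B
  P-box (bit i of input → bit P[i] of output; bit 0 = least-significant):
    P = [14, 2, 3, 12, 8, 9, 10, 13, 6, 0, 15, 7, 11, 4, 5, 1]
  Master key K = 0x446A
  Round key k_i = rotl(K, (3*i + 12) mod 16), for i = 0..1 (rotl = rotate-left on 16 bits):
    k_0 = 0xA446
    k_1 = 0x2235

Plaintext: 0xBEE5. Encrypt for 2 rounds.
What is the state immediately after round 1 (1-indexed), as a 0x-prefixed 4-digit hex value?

s_0 = plaintext = 0xBEE5
s_1 = Round(s_0, k_0) = 0xCECD
s_2 = Round(s_1, k_1) = 0x3694

0xCECD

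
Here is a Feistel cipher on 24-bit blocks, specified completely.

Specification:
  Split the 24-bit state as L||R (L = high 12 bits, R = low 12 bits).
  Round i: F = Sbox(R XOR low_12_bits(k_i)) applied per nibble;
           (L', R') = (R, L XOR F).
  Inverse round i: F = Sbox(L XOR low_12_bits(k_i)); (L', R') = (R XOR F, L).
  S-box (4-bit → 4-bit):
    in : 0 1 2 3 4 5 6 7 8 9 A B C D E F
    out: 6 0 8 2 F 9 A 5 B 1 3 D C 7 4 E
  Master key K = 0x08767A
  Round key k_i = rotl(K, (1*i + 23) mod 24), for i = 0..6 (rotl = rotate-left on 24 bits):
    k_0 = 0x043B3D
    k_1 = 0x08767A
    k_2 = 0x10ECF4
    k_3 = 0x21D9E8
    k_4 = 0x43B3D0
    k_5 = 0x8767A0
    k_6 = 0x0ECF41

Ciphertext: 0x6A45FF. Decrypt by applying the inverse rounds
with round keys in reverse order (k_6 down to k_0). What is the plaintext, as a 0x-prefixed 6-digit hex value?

s_0 = ciphertext = 0x6A45FF
s_1 = InvRound(s_0, k_6) = 0x4B66A4
s_2 = InvRound(s_1, k_5) = 0x4AE4B6
s_3 = InvRound(s_2, k_4) = 0x1E24AE
s_4 = InvRound(s_3, k_3) = 0xFCD1E2
s_5 = InvRound(s_4, k_2) = 0x3C3FCD
s_6 = InvRound(s_5, k_1) = 0x61C3C3
s_7 = InvRound(s_6, k_0) = 0x44361C

0x44361C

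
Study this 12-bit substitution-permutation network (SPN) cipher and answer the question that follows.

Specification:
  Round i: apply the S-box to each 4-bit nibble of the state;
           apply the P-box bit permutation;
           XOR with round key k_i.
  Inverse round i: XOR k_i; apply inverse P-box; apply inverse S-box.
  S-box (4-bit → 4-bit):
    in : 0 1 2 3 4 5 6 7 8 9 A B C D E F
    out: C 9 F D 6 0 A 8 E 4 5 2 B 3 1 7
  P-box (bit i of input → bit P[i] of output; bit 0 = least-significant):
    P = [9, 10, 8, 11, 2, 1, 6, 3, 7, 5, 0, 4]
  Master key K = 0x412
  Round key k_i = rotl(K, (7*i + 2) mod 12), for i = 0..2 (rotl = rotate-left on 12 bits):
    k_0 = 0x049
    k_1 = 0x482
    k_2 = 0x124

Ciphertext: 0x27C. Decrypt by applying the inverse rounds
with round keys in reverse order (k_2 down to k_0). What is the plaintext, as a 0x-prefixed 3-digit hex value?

s_0 = ciphertext = 0x27C
s_1 = InvRound(s_0, k_2) = 0x70A
s_2 = InvRound(s_1, k_1) = 0xE7A
s_3 = InvRound(s_2, k_0) = 0x8BC

0x8BC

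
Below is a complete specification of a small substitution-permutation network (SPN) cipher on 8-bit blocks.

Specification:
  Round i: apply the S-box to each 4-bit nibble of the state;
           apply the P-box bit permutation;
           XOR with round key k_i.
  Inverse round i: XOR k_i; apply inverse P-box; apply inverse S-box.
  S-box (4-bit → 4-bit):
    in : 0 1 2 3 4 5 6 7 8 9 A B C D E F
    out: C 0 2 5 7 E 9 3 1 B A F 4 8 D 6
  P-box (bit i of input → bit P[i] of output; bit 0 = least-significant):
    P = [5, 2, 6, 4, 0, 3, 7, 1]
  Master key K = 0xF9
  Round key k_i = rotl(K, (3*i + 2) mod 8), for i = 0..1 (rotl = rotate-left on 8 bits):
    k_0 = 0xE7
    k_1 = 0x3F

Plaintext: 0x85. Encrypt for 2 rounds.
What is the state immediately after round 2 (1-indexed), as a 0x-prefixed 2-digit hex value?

s_0 = plaintext = 0x85
s_1 = Round(s_0, k_0) = 0xB2
s_2 = Round(s_1, k_1) = 0xB0

0xB0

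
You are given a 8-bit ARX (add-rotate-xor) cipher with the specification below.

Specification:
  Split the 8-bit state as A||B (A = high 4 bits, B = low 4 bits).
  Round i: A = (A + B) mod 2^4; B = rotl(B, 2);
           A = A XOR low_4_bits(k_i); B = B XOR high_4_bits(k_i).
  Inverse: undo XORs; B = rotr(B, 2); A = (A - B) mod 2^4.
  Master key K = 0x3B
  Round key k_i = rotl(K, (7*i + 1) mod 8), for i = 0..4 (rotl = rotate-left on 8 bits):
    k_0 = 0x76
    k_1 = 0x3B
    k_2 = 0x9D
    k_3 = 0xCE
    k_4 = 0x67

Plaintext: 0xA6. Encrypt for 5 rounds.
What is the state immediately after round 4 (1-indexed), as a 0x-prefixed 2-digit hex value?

0xB2

s_0 = plaintext = 0xA6
s_1 = Round(s_0, k_0) = 0x6E
s_2 = Round(s_1, k_1) = 0xF8
s_3 = Round(s_2, k_2) = 0xAB
s_4 = Round(s_3, k_3) = 0xB2
s_5 = Round(s_4, k_4) = 0xAE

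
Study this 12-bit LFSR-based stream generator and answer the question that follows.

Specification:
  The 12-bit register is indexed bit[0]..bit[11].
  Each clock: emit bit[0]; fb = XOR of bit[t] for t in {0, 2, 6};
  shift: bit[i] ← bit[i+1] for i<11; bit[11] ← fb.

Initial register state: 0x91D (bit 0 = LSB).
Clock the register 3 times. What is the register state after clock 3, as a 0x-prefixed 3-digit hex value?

reg_0 = 0x91D
clock 1: out=1, reg = 0x48E
clock 2: out=0, reg = 0xA47
clock 3: out=1, reg = 0xD23

0xD23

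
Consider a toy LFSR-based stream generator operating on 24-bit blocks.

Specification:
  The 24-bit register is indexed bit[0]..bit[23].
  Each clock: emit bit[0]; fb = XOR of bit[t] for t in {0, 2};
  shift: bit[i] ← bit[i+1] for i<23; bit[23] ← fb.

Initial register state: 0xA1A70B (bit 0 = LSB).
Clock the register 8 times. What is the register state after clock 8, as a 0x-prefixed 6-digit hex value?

0xC9A1A7

reg_0 = 0xA1A70B
clock 1: out=1, reg = 0xD0D385
clock 2: out=1, reg = 0x6869C2
clock 3: out=0, reg = 0x3434E1
clock 4: out=1, reg = 0x9A1A70
clock 5: out=0, reg = 0x4D0D38
clock 6: out=0, reg = 0x26869C
clock 7: out=0, reg = 0x93434E
clock 8: out=0, reg = 0xC9A1A7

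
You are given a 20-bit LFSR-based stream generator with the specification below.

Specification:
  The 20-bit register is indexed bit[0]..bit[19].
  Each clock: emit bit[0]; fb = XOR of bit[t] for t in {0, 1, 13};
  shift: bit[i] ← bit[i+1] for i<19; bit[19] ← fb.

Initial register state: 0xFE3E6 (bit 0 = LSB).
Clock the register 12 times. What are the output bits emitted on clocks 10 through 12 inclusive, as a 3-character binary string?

100

reg_0 = 0xFE3E6
clock 1: out=0, reg = 0x7F1F3
clock 2: out=1, reg = 0xBF8F9
clock 3: out=1, reg = 0x5FC7C
clock 4: out=0, reg = 0xAFE3E
clock 5: out=0, reg = 0x57F1F
clock 6: out=1, reg = 0xABF8F
clock 7: out=1, reg = 0xD5FC7
clock 8: out=1, reg = 0x6AFE3
clock 9: out=1, reg = 0xB57F1
clock 10: out=1, reg = 0xDABF8
clock 11: out=0, reg = 0xED5FC
clock 12: out=0, reg = 0x76AFE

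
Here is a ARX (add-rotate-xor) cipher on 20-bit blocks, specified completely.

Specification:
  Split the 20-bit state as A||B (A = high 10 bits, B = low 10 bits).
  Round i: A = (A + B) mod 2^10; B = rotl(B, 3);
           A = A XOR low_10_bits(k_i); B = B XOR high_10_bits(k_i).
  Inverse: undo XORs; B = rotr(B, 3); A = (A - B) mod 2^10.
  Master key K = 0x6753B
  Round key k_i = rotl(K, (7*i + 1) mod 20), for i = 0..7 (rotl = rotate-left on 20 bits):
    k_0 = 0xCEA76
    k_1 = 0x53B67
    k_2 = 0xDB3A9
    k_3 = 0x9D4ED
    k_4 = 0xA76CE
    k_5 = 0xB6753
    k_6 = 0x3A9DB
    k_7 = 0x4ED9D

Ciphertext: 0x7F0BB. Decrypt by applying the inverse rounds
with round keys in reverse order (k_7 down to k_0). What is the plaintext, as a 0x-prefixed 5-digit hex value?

s_0 = ciphertext = 0x7F0BB
s_1 = InvRound(s_0, k_7) = 0x0C430
s_2 = InvRound(s_1, k_6) = 0x33D1B
s_3 = InvRound(s_2, k_5) = 0x89178
s_4 = InvRound(s_3, k_4) = 0x7BAFC
s_5 = InvRound(s_4, k_3) = 0x1C891
s_6 = InvRound(s_5, k_2) = 0x372FF
s_7 = InvRound(s_6, k_1) = 0xB14F6
s_8 = InvRound(s_7, k_0) = 0x8EA79

0x8EA79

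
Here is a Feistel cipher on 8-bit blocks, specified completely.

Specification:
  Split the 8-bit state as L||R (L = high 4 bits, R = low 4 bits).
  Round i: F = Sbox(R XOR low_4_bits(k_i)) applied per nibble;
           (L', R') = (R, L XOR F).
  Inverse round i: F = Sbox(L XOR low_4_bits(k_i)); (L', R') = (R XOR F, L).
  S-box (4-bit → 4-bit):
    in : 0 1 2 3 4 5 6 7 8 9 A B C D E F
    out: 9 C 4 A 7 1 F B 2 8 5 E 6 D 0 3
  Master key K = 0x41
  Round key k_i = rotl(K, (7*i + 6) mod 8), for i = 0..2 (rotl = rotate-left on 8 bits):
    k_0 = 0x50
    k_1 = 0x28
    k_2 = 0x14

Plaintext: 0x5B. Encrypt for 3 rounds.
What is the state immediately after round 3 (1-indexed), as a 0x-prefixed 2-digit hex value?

0x1A

s_0 = plaintext = 0x5B
s_1 = Round(s_0, k_0) = 0xBB
s_2 = Round(s_1, k_1) = 0xB1
s_3 = Round(s_2, k_2) = 0x1A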